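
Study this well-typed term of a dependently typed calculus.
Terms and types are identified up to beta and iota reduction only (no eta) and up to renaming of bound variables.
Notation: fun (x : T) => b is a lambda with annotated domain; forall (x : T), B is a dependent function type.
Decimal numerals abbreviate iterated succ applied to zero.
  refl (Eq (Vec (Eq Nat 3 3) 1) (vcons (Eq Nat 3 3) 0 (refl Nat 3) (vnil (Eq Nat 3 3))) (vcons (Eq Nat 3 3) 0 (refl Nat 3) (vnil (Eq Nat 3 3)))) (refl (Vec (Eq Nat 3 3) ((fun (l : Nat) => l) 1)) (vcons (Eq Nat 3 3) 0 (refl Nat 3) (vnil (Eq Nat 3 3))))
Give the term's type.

the term's type:
  Eq (Eq (Vec (Eq Nat 3 3) 1) (vcons (Eq Nat 3 3) 0 (refl Nat 3) (vnil (Eq Nat 3 3))) (vcons (Eq Nat 3 3) 0 (refl Nat 3) (vnil (Eq Nat 3 3)))) (refl (Vec (Eq Nat 3 3) 1) (vcons (Eq Nat 3 3) 0 (refl Nat 3) (vnil (Eq Nat 3 3)))) (refl (Vec (Eq Nat 3 3) 1) (vcons (Eq Nat 3 3) 0 (refl Nat 3) (vnil (Eq Nat 3 3))))


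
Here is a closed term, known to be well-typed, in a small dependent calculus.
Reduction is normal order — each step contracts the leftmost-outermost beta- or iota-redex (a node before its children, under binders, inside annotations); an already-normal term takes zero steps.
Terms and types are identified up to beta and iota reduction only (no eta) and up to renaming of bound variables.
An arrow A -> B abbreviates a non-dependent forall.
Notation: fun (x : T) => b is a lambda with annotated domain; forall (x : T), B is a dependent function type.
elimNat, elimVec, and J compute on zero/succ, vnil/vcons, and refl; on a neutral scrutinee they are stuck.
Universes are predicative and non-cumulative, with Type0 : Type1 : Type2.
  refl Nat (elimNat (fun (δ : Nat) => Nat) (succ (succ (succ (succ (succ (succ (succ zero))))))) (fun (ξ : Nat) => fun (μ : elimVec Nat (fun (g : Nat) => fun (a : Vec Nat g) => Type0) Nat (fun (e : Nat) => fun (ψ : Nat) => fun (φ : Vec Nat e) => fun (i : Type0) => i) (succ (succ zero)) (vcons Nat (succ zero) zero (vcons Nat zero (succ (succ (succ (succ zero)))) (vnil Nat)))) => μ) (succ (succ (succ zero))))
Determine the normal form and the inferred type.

resulting normal form:
  refl Nat (succ (succ (succ (succ (succ (succ (succ zero)))))))
the term's type:
  Eq Nat (succ (succ (succ (succ (succ (succ (succ zero))))))) (succ (succ (succ (succ (succ (succ (succ zero)))))))
observation: 10 normal-order steps separate the term from its normal form.


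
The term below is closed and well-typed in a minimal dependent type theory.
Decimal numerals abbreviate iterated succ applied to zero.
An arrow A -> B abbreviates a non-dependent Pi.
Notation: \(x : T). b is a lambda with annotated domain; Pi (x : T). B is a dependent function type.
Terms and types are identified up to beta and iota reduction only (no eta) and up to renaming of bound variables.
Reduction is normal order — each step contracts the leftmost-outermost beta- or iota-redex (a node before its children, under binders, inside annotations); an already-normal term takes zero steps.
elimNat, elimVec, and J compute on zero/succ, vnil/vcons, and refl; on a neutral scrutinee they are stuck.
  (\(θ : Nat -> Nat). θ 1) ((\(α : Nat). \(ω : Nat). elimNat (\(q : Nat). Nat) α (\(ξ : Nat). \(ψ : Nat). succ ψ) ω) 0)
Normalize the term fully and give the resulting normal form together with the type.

normal form:
  1
inferred type:
  Nat
observation: normalization takes exactly 7 steps under the normal-order strategy.


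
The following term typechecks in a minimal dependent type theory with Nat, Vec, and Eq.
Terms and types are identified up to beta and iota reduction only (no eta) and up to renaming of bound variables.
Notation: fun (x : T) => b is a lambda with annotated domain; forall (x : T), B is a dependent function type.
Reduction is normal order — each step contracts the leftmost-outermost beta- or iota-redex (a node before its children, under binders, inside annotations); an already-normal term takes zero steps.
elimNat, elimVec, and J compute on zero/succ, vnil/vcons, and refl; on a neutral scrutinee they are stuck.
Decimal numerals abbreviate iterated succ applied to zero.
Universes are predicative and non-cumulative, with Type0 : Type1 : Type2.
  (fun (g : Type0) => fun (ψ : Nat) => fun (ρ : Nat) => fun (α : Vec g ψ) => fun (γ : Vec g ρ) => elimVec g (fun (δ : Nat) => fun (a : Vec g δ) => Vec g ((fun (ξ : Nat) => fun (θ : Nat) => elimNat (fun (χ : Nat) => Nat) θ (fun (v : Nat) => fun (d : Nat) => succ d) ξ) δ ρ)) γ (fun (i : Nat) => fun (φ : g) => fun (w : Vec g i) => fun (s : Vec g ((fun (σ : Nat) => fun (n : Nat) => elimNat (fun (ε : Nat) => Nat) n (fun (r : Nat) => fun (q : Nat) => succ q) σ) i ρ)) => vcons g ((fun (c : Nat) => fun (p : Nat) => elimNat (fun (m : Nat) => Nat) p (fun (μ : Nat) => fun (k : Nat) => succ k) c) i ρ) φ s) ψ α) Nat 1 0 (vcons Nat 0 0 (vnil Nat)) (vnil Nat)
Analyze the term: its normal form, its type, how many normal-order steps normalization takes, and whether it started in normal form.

normal form:
  vcons Nat 0 0 (vnil Nat)
type:
  Vec Nat 1
reduction steps (normal order): 14
started in normal form: no
first redex: a beta-redex


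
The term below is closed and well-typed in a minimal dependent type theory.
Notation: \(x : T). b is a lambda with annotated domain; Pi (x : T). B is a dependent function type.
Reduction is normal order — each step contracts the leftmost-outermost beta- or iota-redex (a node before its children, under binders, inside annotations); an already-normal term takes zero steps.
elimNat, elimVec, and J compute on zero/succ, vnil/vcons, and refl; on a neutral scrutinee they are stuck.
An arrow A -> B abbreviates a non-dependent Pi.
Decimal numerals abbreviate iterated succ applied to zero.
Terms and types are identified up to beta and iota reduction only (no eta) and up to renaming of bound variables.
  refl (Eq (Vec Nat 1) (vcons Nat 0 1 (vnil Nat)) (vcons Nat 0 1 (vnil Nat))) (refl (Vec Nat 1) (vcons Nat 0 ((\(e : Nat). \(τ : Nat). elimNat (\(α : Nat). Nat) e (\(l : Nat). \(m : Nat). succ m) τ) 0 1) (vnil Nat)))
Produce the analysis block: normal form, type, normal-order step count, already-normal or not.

normal form:
  refl (Eq (Vec Nat 1) (vcons Nat 0 1 (vnil Nat)) (vcons Nat 0 1 (vnil Nat))) (refl (Vec Nat 1) (vcons Nat 0 1 (vnil Nat)))
inferred type:
  Eq (Eq (Vec Nat 1) (vcons Nat 0 1 (vnil Nat)) (vcons Nat 0 1 (vnil Nat))) (refl (Vec Nat 1) (vcons Nat 0 1 (vnil Nat))) (refl (Vec Nat 1) (vcons Nat 0 1 (vnil Nat)))
steps to reach normal form (normal order): 6
started in normal form: no
first contracted redex: a beta-redex


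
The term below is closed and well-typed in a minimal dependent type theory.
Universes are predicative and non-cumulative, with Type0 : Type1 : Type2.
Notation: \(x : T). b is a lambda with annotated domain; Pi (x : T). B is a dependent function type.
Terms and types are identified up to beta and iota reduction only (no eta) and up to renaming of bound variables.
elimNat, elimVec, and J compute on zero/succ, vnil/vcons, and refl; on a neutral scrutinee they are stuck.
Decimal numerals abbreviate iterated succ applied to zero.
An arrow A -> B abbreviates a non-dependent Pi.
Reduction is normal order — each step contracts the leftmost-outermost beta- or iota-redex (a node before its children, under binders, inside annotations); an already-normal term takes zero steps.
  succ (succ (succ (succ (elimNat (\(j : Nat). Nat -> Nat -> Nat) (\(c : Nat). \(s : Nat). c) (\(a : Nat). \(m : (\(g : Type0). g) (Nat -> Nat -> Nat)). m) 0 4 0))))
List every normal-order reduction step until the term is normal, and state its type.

reduction (normal order):
  succ (succ (succ (succ (elimNat (\(j : Nat). Nat -> Nat -> Nat) (\(c : Nat). \(s : Nat). c) (\(a : Nat). \(m : (\(g : Type0). g) (Nat -> Nat -> Nat)). m) 0 4 0))))
  ~> succ (succ (succ (succ ((\(j : Nat). \(c : Nat). j) 4 0))))
  ~> succ (succ (succ (succ ((\(j : Nat). 4) 0))))
  ~> 8
inferred type:
  Nat


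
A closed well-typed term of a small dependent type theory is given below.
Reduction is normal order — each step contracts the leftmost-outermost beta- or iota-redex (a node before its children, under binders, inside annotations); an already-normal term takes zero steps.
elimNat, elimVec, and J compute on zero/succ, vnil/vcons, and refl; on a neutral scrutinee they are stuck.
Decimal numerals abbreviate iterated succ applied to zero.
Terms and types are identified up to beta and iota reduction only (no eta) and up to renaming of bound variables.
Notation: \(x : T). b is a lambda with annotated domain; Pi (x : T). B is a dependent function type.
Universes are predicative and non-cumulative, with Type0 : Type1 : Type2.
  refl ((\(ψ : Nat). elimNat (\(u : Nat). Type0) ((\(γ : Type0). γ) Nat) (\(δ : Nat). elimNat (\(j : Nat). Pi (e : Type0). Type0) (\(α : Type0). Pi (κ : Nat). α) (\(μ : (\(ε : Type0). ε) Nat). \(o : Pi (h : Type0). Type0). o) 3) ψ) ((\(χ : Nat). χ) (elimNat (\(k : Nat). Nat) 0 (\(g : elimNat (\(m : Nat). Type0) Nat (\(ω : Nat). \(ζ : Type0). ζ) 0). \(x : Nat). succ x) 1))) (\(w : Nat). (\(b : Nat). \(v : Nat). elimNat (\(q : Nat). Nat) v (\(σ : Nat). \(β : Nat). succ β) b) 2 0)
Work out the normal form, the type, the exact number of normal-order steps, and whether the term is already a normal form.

reduced normal form:
  refl (Pi (ψ : Nat). Nat) (\(u : Nat). 2)
inferred type:
  Eq (Pi (ψ : Nat). Nat) (\(u : Nat). 2) (\(γ : Nat). 2)
normal-order step count: 30
started in normal form: no
first contracted redex: a beta-redex


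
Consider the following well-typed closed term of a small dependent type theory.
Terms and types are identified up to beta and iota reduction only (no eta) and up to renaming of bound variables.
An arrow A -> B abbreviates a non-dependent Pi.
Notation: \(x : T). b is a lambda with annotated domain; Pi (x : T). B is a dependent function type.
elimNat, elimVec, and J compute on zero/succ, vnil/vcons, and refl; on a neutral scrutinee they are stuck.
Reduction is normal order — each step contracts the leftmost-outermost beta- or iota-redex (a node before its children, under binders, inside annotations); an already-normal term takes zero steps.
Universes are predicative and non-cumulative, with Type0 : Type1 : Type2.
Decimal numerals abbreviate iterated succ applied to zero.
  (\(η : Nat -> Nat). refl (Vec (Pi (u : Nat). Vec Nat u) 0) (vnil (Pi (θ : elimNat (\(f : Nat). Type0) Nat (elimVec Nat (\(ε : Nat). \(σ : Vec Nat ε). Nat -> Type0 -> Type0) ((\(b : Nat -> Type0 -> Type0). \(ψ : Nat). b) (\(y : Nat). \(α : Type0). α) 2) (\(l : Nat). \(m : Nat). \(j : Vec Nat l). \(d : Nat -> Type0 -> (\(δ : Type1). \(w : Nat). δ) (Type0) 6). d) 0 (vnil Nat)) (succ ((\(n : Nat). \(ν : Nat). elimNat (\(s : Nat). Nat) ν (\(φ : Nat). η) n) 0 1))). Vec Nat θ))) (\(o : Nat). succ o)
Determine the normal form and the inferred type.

normal form:
  refl (Vec (Pi (η : Nat). Vec Nat η) 0) (vnil (Pi (u : Nat). Vec Nat u))
type:
  Eq (Vec (Pi (η : Nat). Vec Nat η) 0) (vnil (Pi (u : Nat). Vec Nat u)) (vnil (Pi (θ : Nat). Vec Nat θ))
observation: the first redex contracted is a beta-redex; the normal form is reached in 17 normal-order steps.


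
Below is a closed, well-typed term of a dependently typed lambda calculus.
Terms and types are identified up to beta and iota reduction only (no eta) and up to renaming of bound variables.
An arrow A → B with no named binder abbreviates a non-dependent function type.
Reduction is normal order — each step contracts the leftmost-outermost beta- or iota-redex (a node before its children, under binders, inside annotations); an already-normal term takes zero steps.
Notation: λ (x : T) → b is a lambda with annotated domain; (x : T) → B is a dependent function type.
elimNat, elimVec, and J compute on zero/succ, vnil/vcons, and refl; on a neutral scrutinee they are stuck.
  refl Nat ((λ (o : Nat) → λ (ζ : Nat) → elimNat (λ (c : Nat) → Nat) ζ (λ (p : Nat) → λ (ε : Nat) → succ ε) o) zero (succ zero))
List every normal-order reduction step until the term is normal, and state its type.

normal-order reduction:
  refl Nat ((λ (o : Nat) → λ (ζ : Nat) → elimNat (λ (c : Nat) → Nat) ζ (λ (p : Nat) → λ (ε : Nat) → succ ε) o) zero (succ zero))
  ~> refl Nat ((λ (o : Nat) → elimNat (λ (ζ : Nat) → Nat) o (λ (c : Nat) → λ (p : Nat) → succ p) zero) (succ zero))
  ~> refl Nat (elimNat (λ (o : Nat) → Nat) (succ zero) (λ (ζ : Nat) → λ (c : Nat) → succ c) zero)
  ~> refl Nat (succ zero)
inferred type:
  Eq Nat (succ zero) (succ zero)


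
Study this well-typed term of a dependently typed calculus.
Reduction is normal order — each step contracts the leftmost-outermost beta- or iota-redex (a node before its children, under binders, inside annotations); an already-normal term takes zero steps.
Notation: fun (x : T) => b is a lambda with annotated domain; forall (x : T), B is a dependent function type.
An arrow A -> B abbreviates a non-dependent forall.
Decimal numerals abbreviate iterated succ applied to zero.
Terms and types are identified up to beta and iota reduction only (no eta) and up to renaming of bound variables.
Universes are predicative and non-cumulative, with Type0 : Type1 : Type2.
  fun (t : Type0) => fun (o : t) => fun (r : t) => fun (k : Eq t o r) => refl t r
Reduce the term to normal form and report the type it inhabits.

normal form:
  fun (t : Type0) => fun (o : t) => fun (r : t) => fun (k : Eq t o r) => refl t r
the term's type:
  forall (t : Type0), forall (o : t), forall (r : t), Eq t o r -> Eq t r r


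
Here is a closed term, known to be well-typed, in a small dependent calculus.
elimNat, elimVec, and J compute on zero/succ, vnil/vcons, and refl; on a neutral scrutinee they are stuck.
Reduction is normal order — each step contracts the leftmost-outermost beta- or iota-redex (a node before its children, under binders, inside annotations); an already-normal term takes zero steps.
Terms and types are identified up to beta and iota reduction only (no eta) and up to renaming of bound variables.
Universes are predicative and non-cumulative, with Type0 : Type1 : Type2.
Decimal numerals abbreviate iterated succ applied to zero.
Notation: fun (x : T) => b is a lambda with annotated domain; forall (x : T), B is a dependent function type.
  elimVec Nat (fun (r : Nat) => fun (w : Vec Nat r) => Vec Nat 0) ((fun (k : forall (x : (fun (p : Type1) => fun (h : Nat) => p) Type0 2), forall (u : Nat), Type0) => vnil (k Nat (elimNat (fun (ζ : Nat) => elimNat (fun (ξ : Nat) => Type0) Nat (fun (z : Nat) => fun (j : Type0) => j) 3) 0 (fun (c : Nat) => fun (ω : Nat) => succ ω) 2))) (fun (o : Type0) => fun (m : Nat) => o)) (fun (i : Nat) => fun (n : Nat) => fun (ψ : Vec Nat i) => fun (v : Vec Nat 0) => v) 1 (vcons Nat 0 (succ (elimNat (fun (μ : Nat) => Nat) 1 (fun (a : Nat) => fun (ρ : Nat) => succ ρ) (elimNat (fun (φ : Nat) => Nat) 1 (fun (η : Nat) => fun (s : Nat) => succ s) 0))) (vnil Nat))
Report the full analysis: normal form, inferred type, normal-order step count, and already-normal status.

resulting normal form:
  vnil Nat
inferred type:
  Vec Nat 0
normal-order step count: 9
term was already normal: no
first contracted redex: an elimVec iota-redex


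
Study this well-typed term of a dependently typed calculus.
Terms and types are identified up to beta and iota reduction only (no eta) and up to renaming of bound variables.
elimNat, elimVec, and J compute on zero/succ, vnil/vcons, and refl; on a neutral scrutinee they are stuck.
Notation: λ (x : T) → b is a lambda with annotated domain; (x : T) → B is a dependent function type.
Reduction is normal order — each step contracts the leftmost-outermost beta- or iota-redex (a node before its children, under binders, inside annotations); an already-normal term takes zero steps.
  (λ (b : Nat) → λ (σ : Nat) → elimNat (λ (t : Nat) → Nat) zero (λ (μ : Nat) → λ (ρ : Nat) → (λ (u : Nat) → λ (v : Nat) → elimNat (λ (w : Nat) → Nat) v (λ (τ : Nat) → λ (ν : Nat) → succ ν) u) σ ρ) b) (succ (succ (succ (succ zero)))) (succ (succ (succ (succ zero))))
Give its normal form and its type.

normal form:
  succ (succ (succ (succ (succ (succ (succ (succ (succ (succ (succ (succ (succ (succ (succ (succ zero)))))))))))))))
the term's type:
  Nat
observation: the term reaches its normal form after 75 normal-order steps.


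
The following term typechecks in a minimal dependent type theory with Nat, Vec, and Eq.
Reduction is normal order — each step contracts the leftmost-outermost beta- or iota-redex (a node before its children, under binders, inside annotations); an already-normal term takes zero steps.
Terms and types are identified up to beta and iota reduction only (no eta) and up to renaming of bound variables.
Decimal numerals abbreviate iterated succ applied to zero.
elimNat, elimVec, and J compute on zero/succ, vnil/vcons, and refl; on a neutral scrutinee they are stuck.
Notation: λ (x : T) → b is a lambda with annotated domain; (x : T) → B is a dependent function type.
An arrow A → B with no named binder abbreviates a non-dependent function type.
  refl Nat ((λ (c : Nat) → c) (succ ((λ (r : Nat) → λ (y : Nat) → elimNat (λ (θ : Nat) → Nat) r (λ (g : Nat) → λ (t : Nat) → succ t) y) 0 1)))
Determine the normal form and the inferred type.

reduced normal form:
  refl Nat 2
the term's type:
  Eq Nat 2 2
observation: contracting a beta-redex first, the term normalizes in 7 steps.


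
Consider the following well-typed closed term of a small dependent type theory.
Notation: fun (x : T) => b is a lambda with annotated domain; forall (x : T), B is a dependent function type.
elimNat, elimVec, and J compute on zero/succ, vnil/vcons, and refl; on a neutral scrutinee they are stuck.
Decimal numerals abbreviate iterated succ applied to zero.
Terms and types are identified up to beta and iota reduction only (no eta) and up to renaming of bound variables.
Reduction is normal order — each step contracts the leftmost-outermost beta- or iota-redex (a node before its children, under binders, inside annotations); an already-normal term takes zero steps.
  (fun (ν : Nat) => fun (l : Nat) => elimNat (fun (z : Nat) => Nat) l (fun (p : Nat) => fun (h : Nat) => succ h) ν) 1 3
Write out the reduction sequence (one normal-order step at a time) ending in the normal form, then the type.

normal-order reduction:
  (fun (ν : Nat) => fun (l : Nat) => elimNat (fun (z : Nat) => Nat) l (fun (p : Nat) => fun (h : Nat) => succ h) ν) 1 3
  ~> (fun (ν : Nat) => elimNat (fun (l : Nat) => Nat) ν (fun (z : Nat) => fun (p : Nat) => succ p) 1) 3
  ~> elimNat (fun (ν : Nat) => Nat) 3 (fun (l : Nat) => fun (z : Nat) => succ z) 1
  ~> (fun (ν : Nat) => fun (l : Nat) => succ l) 0 (elimNat (fun (z : Nat) => Nat) 3 (fun (p : Nat) => fun (h : Nat) => succ h) 0)
  ~> (fun (ν : Nat) => succ ν) (elimNat (fun (l : Nat) => Nat) 3 (fun (z : Nat) => fun (p : Nat) => succ p) 0)
  ~> succ (elimNat (fun (ν : Nat) => Nat) 3 (fun (l : Nat) => fun (z : Nat) => succ z) 0)
  ~> 4
type:
  Nat


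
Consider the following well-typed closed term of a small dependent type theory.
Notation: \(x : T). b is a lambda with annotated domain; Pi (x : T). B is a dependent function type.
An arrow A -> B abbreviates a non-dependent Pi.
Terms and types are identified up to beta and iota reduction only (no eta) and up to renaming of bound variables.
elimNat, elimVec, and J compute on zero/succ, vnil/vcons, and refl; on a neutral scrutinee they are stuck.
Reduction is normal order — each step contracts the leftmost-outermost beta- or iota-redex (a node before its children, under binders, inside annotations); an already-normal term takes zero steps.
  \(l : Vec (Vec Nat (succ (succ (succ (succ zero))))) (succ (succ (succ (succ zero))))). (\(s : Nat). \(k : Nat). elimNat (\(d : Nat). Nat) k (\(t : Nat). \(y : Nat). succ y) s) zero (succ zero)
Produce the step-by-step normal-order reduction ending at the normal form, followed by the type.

normal-order reduction:
  \(l : Vec (Vec Nat (succ (succ (succ (succ zero))))) (succ (succ (succ (succ zero))))). (\(s : Nat). \(k : Nat). elimNat (\(d : Nat). Nat) k (\(t : Nat). \(y : Nat). succ y) s) zero (succ zero)
  ~> \(l : Vec (Vec Nat (succ (succ (succ (succ zero))))) (succ (succ (succ (succ zero))))). (\(s : Nat). elimNat (\(k : Nat). Nat) s (\(d : Nat). \(t : Nat). succ t) zero) (succ zero)
  ~> \(l : Vec (Vec Nat (succ (succ (succ (succ zero))))) (succ (succ (succ (succ zero))))). elimNat (\(s : Nat). Nat) (succ zero) (\(k : Nat). \(d : Nat). succ d) zero
  ~> \(l : Vec (Vec Nat (succ (succ (succ (succ zero))))) (succ (succ (succ (succ zero))))). succ zero
inferred type:
  Vec (Vec Nat (succ (succ (succ (succ zero))))) (succ (succ (succ (succ zero)))) -> Nat


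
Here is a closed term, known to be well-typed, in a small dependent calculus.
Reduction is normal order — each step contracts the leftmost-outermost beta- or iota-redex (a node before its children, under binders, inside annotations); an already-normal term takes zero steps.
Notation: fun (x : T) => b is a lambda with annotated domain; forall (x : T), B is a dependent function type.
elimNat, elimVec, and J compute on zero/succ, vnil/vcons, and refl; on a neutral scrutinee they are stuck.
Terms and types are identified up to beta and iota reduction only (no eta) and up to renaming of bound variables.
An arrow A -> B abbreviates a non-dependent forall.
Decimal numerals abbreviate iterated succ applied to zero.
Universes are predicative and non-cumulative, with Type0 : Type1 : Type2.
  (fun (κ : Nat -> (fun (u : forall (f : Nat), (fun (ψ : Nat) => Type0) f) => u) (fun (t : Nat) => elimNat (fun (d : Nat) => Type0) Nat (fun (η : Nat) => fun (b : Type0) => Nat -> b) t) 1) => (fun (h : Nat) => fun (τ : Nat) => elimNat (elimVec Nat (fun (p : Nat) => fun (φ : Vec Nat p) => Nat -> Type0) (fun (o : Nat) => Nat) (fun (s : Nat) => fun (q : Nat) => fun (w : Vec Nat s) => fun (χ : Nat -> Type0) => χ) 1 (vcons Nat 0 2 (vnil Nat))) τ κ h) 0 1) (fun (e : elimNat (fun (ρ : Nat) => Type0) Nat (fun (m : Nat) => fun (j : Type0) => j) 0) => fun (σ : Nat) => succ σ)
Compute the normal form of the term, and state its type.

normal form:
  1
the term's type:
  Nat
observation: reduction starts at a beta-redex, and 4 normal-order steps reach the normal form.


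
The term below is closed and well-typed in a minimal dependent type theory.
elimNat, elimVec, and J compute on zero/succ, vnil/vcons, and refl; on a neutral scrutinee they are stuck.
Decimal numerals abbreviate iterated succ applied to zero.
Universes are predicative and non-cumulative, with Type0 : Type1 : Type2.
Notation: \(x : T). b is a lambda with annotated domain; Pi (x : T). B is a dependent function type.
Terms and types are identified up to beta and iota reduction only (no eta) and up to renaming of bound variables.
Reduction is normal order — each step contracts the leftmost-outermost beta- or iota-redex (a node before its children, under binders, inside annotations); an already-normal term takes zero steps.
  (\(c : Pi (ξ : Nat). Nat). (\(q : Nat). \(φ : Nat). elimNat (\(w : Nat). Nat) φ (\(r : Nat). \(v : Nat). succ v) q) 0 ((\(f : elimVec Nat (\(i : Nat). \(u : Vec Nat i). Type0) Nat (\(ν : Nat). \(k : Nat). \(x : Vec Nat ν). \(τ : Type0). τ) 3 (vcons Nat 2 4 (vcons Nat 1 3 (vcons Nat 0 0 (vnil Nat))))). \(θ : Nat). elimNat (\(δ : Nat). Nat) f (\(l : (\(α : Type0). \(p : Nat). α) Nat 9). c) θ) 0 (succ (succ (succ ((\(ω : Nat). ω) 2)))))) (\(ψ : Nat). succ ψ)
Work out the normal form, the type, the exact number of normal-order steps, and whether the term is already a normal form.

normal form:
  5
the term's type:
  Nat
reduction steps (normal order): 25
already normal: no
first contracted redex: a beta-redex


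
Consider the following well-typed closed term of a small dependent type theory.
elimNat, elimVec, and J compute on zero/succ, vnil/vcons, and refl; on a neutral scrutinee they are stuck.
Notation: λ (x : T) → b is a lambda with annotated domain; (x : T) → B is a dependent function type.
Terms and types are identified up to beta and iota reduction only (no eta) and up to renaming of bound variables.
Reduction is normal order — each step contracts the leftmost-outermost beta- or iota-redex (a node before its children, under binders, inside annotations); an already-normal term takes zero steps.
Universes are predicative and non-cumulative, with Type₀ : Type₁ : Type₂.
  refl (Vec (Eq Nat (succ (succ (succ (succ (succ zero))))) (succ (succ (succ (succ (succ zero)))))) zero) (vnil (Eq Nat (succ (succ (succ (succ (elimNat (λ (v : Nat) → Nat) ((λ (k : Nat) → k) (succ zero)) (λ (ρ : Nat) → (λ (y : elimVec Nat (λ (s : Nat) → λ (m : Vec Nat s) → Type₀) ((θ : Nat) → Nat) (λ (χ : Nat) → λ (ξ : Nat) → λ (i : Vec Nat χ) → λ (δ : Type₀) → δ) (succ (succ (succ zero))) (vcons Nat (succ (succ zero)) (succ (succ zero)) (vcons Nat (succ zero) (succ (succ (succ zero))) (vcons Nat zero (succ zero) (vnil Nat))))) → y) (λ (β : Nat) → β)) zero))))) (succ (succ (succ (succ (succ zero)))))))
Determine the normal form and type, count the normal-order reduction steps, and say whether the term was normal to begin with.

normal form:
  refl (Vec (Eq Nat (succ (succ (succ (succ (succ zero))))) (succ (succ (succ (succ (succ zero)))))) zero) (vnil (Eq Nat (succ (succ (succ (succ (succ zero))))) (succ (succ (succ (succ (succ zero)))))))
inferred type:
  Eq (Vec (Eq Nat (succ (succ (succ (succ (succ zero))))) (succ (succ (succ (succ (succ zero)))))) zero) (vnil (Eq Nat (succ (succ (succ (succ (succ zero))))) (succ (succ (succ (succ (succ zero))))))) (vnil (Eq Nat (succ (succ (succ (succ (succ zero))))) (succ (succ (succ (succ (succ zero)))))))
steps to reach normal form (normal order): 2
term was already normal: no
first contracted redex: an elimNat iota-redex


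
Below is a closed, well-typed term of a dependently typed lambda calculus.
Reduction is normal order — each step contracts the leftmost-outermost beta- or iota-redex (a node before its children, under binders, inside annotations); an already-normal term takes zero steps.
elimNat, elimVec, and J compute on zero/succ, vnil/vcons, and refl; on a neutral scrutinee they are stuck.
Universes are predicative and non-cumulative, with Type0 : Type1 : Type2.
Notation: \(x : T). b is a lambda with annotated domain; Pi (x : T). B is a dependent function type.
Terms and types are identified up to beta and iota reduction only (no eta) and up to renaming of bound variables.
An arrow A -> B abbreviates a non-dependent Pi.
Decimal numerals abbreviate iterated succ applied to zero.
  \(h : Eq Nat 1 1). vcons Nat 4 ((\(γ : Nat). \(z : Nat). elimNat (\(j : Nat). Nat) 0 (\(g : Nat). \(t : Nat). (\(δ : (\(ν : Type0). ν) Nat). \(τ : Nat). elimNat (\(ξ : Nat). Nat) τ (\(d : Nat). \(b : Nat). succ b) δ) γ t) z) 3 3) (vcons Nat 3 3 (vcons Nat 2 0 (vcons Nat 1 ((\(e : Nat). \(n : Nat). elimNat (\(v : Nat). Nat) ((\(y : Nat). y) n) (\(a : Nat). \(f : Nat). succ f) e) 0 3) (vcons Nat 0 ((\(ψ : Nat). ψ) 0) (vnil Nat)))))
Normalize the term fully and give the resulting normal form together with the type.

normal form:
  \(h : Eq Nat 1 1). vcons Nat 4 9 (vcons Nat 3 3 (vcons Nat 2 0 (vcons Nat 1 3 (vcons Nat 0 0 (vnil Nat)))))
inferred type:
  Eq Nat 1 1 -> Vec Nat 5


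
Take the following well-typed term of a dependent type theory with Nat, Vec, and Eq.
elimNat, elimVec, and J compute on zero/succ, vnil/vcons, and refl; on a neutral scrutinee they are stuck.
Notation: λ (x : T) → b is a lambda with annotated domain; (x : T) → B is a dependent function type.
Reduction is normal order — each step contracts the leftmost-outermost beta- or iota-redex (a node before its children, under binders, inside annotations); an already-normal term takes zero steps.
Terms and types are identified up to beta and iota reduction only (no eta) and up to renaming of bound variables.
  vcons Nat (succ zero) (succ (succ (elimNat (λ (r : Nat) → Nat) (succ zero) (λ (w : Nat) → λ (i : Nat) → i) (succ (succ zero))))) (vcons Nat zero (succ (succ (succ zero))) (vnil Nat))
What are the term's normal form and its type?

resulting normal form:
  vcons Nat (succ zero) (succ (succ (succ zero))) (vcons Nat zero (succ (succ (succ zero))) (vnil Nat))
type:
  Vec Nat (succ (succ zero))
observation: contracting an elimNat iota-redex first, the term normalizes in 7 steps.


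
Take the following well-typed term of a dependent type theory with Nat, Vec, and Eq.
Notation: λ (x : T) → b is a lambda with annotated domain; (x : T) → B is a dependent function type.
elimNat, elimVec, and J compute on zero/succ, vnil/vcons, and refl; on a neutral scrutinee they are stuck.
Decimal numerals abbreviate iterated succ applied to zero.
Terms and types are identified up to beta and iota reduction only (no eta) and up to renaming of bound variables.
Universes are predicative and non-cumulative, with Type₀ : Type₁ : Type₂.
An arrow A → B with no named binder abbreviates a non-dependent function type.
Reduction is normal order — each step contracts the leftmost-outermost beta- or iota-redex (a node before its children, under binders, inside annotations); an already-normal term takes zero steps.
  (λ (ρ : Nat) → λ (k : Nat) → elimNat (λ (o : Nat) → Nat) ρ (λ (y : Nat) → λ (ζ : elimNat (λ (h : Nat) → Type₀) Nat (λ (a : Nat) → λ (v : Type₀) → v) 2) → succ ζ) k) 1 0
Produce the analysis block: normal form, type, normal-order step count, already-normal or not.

normal form:
  1
inferred type:
  Nat
steps to reach normal form (normal order): 3
term was already normal: no
first contracted redex: a beta-redex


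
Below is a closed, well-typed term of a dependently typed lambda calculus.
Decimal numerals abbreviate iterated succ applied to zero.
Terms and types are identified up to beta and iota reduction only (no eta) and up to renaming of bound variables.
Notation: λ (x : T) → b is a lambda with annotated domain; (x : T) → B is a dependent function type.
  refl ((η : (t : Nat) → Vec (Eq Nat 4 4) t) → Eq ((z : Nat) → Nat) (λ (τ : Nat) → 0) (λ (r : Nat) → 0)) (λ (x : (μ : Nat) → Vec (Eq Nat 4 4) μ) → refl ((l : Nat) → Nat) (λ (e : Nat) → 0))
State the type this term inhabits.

the term's type:
  Eq ((η : (t : Nat) → Vec (Eq Nat 4 4) t) → Eq ((z : Nat) → Nat) (λ (τ : Nat) → 0) (λ (r : Nat) → 0)) (λ (x : (μ : Nat) → Vec (Eq Nat 4 4) μ) → refl ((l : Nat) → Nat) (λ (e : Nat) → 0)) (λ (h : (β : Nat) → Vec (Eq Nat 4 4) β) → refl ((w : Nat) → Nat) (λ (ε : Nat) → 0))


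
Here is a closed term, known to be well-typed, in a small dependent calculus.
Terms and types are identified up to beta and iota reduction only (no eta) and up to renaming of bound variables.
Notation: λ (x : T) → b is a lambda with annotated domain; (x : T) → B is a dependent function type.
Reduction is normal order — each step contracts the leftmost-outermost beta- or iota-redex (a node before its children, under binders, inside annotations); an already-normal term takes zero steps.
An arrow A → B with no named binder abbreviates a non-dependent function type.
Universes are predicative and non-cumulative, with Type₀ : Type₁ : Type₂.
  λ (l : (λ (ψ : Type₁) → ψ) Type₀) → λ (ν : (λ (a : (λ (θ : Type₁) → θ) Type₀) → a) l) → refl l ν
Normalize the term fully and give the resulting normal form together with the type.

resulting normal form:
  λ (l : Type₀) → λ (ψ : l) → refl l ψ
inferred type:
  (l : Type₀) → (ψ : l) → Eq l ψ ψ
observation: the term reaches its normal form after 2 normal-order steps.


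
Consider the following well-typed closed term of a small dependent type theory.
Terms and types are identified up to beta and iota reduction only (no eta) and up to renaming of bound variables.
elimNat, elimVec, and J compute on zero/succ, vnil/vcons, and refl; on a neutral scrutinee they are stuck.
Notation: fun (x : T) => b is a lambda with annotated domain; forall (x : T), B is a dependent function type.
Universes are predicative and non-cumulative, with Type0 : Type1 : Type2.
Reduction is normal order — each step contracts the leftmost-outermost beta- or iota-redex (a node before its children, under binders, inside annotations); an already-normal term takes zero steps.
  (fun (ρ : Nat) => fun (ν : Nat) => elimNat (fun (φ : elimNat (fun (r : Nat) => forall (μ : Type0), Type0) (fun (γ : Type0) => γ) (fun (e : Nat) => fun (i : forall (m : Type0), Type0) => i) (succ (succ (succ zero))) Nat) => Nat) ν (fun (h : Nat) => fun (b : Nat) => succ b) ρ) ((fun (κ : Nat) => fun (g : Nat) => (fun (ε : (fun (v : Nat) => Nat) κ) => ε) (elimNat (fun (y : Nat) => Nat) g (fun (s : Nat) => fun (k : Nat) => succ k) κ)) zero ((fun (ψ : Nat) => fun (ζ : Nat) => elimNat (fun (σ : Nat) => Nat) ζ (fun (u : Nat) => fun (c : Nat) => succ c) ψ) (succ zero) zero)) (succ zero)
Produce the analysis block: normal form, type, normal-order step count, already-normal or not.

resulting normal form:
  succ (succ zero)
inferred type:
  Nat
normal-order step count: 27
started in normal form: no
first contracted redex: a beta-redex


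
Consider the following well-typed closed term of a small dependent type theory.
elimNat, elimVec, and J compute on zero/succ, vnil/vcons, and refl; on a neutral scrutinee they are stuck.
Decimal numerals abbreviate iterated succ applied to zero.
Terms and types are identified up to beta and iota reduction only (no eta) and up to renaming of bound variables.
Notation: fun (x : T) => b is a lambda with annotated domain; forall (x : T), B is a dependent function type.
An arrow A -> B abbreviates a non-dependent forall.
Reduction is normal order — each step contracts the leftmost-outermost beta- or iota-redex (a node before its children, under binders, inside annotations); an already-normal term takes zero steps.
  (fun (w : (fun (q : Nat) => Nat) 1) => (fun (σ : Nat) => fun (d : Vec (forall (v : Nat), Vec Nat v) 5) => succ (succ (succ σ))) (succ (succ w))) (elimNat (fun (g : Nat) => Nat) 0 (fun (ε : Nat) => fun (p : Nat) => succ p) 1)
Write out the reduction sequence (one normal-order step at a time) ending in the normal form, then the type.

normal-order reduction:
  (fun (w : (fun (q : Nat) => Nat) 1) => (fun (σ : Nat) => fun (d : Vec (forall (v : Nat), Vec Nat v) 5) => succ (succ (succ σ))) (succ (succ w))) (elimNat (fun (g : Nat) => Nat) 0 (fun (ε : Nat) => fun (p : Nat) => succ p) 1)
  ~> (fun (w : Nat) => fun (q : Vec (forall (σ : Nat), Vec Nat σ) 5) => succ (succ (succ w))) (succ (succ (elimNat (fun (d : Nat) => Nat) 0 (fun (v : Nat) => fun (g : Nat) => succ g) 1)))
  ~> fun (w : Vec (forall (q : Nat), Vec Nat q) 5) => succ (succ (succ (succ (succ (elimNat (fun (σ : Nat) => Nat) 0 (fun (d : Nat) => fun (v : Nat) => succ v) 1)))))
  ~> fun (w : Vec (forall (q : Nat), Vec Nat q) 5) => succ (succ (succ (succ (succ ((fun (σ : Nat) => fun (d : Nat) => succ d) 0 (elimNat (fun (v : Nat) => Nat) 0 (fun (g : Nat) => fun (ε : Nat) => succ ε) 0))))))
  ~> fun (w : Vec (forall (q : Nat), Vec Nat q) 5) => succ (succ (succ (succ (succ ((fun (σ : Nat) => succ σ) (elimNat (fun (d : Nat) => Nat) 0 (fun (v : Nat) => fun (g : Nat) => succ g) 0))))))
  ~> fun (w : Vec (forall (q : Nat), Vec Nat q) 5) => succ (succ (succ (succ (succ (succ (elimNat (fun (σ : Nat) => Nat) 0 (fun (d : Nat) => fun (v : Nat) => succ v) 0))))))
  ~> fun (w : Vec (forall (q : Nat), Vec Nat q) 5) => 6
inferred type:
  Vec (forall (w : Nat), Vec Nat w) 5 -> Nat


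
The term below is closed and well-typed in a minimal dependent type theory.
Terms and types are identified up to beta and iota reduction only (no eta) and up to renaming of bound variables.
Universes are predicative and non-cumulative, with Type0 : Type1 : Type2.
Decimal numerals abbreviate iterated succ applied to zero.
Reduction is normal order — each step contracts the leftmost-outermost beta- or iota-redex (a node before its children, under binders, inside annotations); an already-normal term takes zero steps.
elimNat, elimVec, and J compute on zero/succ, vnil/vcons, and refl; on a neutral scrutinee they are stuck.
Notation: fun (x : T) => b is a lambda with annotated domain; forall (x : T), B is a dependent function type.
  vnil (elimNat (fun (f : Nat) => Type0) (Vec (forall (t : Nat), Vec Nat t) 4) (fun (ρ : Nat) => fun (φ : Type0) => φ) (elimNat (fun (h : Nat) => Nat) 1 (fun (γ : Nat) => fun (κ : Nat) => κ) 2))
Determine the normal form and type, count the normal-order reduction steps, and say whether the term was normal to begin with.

normal form:
  vnil (Vec (forall (f : Nat), Vec Nat f) 4)
the term's type:
  Vec (Vec (forall (f : Nat), Vec Nat f) 4) 0
steps to reach normal form (normal order): 11
started in normal form: no
first contracted redex: an elimNat iota-redex


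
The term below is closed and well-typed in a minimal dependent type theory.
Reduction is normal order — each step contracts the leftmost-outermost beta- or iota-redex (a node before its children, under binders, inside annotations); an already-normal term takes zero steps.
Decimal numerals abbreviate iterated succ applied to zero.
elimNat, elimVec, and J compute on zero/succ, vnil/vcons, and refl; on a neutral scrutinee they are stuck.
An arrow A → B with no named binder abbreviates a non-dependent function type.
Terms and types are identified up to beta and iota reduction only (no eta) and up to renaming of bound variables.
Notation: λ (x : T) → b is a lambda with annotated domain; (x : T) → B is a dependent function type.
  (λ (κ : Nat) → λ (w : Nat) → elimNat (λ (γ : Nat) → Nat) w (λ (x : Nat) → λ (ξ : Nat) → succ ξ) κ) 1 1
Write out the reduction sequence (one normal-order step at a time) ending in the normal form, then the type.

reduction (normal order):
  (λ (κ : Nat) → λ (w : Nat) → elimNat (λ (γ : Nat) → Nat) w (λ (x : Nat) → λ (ξ : Nat) → succ ξ) κ) 1 1
  ~> (λ (κ : Nat) → elimNat (λ (w : Nat) → Nat) κ (λ (γ : Nat) → λ (x : Nat) → succ x) 1) 1
  ~> elimNat (λ (κ : Nat) → Nat) 1 (λ (w : Nat) → λ (γ : Nat) → succ γ) 1
  ~> (λ (κ : Nat) → λ (w : Nat) → succ w) 0 (elimNat (λ (γ : Nat) → Nat) 1 (λ (x : Nat) → λ (ξ : Nat) → succ ξ) 0)
  ~> (λ (κ : Nat) → succ κ) (elimNat (λ (w : Nat) → Nat) 1 (λ (γ : Nat) → λ (x : Nat) → succ x) 0)
  ~> succ (elimNat (λ (κ : Nat) → Nat) 1 (λ (w : Nat) → λ (γ : Nat) → succ γ) 0)
  ~> 2
type:
  Nat


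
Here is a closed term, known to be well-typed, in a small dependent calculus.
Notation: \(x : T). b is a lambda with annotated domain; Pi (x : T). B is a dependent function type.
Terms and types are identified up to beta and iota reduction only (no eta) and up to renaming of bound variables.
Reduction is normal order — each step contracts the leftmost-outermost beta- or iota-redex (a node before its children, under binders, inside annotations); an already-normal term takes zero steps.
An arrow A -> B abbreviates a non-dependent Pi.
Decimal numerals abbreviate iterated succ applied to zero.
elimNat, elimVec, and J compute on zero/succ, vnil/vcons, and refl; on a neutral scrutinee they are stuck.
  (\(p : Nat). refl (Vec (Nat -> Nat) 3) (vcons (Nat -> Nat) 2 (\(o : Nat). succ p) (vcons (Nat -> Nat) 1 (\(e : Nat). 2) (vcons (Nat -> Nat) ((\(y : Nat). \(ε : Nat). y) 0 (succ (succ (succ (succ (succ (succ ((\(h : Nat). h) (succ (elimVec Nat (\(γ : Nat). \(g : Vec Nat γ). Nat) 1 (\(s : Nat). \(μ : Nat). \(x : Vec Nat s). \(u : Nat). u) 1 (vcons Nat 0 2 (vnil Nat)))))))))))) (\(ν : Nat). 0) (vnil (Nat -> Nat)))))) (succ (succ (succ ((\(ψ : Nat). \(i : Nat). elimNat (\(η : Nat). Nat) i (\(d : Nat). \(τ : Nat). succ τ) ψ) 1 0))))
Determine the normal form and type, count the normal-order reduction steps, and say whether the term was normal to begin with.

resulting normal form:
  refl (Vec (Nat -> Nat) 3) (vcons (Nat -> Nat) 2 (\(p : Nat). 5) (vcons (Nat -> Nat) 1 (\(o : Nat). 2) (vcons (Nat -> Nat) 0 (\(e : Nat). 0) (vnil (Nat -> Nat)))))
the term's type:
  Eq (Vec (Nat -> Nat) 3) (vcons (Nat -> Nat) 2 (\(p : Nat). 5) (vcons (Nat -> Nat) 1 (\(o : Nat). 2) (vcons (Nat -> Nat) 0 (\(e : Nat). 0) (vnil (Nat -> Nat))))) (vcons (Nat -> Nat) 2 (\(y : Nat). 5) (vcons (Nat -> Nat) 1 (\(ε : Nat). 2) (vcons (Nat -> Nat) 0 (\(h : Nat). 0) (vnil (Nat -> Nat)))))
normal-order step count: 9
already normal: no
first contracted redex: a beta-redex
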